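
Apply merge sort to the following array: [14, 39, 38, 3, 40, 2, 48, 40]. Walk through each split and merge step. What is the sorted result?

Merge sort trace:

Split: [14, 39, 38, 3, 40, 2, 48, 40] -> [14, 39, 38, 3] and [40, 2, 48, 40]
  Split: [14, 39, 38, 3] -> [14, 39] and [38, 3]
    Split: [14, 39] -> [14] and [39]
    Merge: [14] + [39] -> [14, 39]
    Split: [38, 3] -> [38] and [3]
    Merge: [38] + [3] -> [3, 38]
  Merge: [14, 39] + [3, 38] -> [3, 14, 38, 39]
  Split: [40, 2, 48, 40] -> [40, 2] and [48, 40]
    Split: [40, 2] -> [40] and [2]
    Merge: [40] + [2] -> [2, 40]
    Split: [48, 40] -> [48] and [40]
    Merge: [48] + [40] -> [40, 48]
  Merge: [2, 40] + [40, 48] -> [2, 40, 40, 48]
Merge: [3, 14, 38, 39] + [2, 40, 40, 48] -> [2, 3, 14, 38, 39, 40, 40, 48]

Final sorted array: [2, 3, 14, 38, 39, 40, 40, 48]

The merge sort proceeds by recursively splitting the array and merging sorted halves.
After all merges, the sorted array is [2, 3, 14, 38, 39, 40, 40, 48].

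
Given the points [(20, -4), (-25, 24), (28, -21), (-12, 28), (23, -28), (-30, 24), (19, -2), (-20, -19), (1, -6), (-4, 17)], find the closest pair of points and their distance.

Computing all pairwise distances among 10 points:

d((20, -4), (-25, 24)) = 53.0
d((20, -4), (28, -21)) = 18.7883
d((20, -4), (-12, 28)) = 45.2548
d((20, -4), (23, -28)) = 24.1868
d((20, -4), (-30, 24)) = 57.3062
d((20, -4), (19, -2)) = 2.2361 <-- minimum
d((20, -4), (-20, -19)) = 42.72
d((20, -4), (1, -6)) = 19.105
d((20, -4), (-4, 17)) = 31.8904
d((-25, 24), (28, -21)) = 69.527
d((-25, 24), (-12, 28)) = 13.6015
d((-25, 24), (23, -28)) = 70.7672
d((-25, 24), (-30, 24)) = 5.0
d((-25, 24), (19, -2)) = 51.1077
d((-25, 24), (-20, -19)) = 43.2897
d((-25, 24), (1, -6)) = 39.6989
d((-25, 24), (-4, 17)) = 22.1359
d((28, -21), (-12, 28)) = 63.2535
d((28, -21), (23, -28)) = 8.6023
d((28, -21), (-30, 24)) = 73.4098
d((28, -21), (19, -2)) = 21.0238
d((28, -21), (-20, -19)) = 48.0416
d((28, -21), (1, -6)) = 30.8869
d((28, -21), (-4, 17)) = 49.679
d((-12, 28), (23, -28)) = 66.0379
d((-12, 28), (-30, 24)) = 18.4391
d((-12, 28), (19, -2)) = 43.1393
d((-12, 28), (-20, -19)) = 47.676
d((-12, 28), (1, -6)) = 36.4005
d((-12, 28), (-4, 17)) = 13.6015
d((23, -28), (-30, 24)) = 74.2496
d((23, -28), (19, -2)) = 26.3059
d((23, -28), (-20, -19)) = 43.9318
d((23, -28), (1, -6)) = 31.1127
d((23, -28), (-4, 17)) = 52.4786
d((-30, 24), (19, -2)) = 55.4707
d((-30, 24), (-20, -19)) = 44.1475
d((-30, 24), (1, -6)) = 43.1393
d((-30, 24), (-4, 17)) = 26.9258
d((19, -2), (-20, -19)) = 42.5441
d((19, -2), (1, -6)) = 18.4391
d((19, -2), (-4, 17)) = 29.8329
d((-20, -19), (1, -6)) = 24.6982
d((-20, -19), (-4, 17)) = 39.3954
d((1, -6), (-4, 17)) = 23.5372

Closest pair: (20, -4) and (19, -2) with distance 2.2361

The closest pair is (20, -4) and (19, -2) with Euclidean distance 2.2361. For 10 points, brute-force pairwise comparison is shown above. For large n, the divide-and-conquer algorithm (sort by x, recurse on halves, check the dividing strip) achieves O(n log n).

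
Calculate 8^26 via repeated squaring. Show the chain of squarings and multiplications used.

Computing 8^26 by squaring (build up from 8^1; each line after the first costs one multiplication):

8^1 = 8
8^2 = (8^1)^2 = 8^2 = 64
8^3 = 8 * 8^2 = 8 * 64 = 512
8^6 = (8^3)^2 = 512^2 = 262144
8^12 = (8^6)^2 = 262144^2 = 68719476736
8^13 = 8 * 8^12 = 8 * 68719476736 = 549755813888
8^26 = (8^13)^2 = 549755813888^2 = 302231454903657293676544

Result: 302231454903657293676544
Multiplications needed: 6 (6 lines after 8^1)

8^26 = 302231454903657293676544. Using exponentiation by squaring, this requires 6 multiplications. The key idea: if the exponent is even, square the half-power; if odd, multiply by the base once.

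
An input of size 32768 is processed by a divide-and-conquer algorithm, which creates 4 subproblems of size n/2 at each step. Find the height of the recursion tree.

For divide and conquer with division factor 2:

Problem sizes at each level:
Level 0: 32768
Level 1: 16384
Level 2: 8192
Level 3: 4096
Level 4: 2048
Level 5: 1024
Level 6: 512
Level 7: 256
Level 8: 128
Level 9: 64
Level 10: 32
Level 11: 16
Level 12: 8
Level 13: 4
Level 14: 2
Level 15: 1

The root is level 0 and the size-1 base case is level 15 (the tree spans levels 0 through 15, i.e. 16 levels counting the root), so the depth is the number of divisions: log_2(32768) = 15

The recursion tree depth is log_2(32768) = 15. At each level, the problem size is divided by 2, so it takes 15 divisions to reduce to a base case of size 1. The algorithm makes 4 recursive calls at each level.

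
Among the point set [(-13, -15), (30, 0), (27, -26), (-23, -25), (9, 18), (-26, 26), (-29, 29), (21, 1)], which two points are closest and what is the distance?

Computing all pairwise distances among 8 points:

d((-13, -15), (30, 0)) = 45.5412
d((-13, -15), (27, -26)) = 41.4849
d((-13, -15), (-23, -25)) = 14.1421
d((-13, -15), (9, 18)) = 39.6611
d((-13, -15), (-26, 26)) = 43.0116
d((-13, -15), (-29, 29)) = 46.8188
d((-13, -15), (21, 1)) = 37.5766
d((30, 0), (27, -26)) = 26.1725
d((30, 0), (-23, -25)) = 58.6003
d((30, 0), (9, 18)) = 27.6586
d((30, 0), (-26, 26)) = 61.7414
d((30, 0), (-29, 29)) = 65.7419
d((30, 0), (21, 1)) = 9.0554
d((27, -26), (-23, -25)) = 50.01
d((27, -26), (9, 18)) = 47.5395
d((27, -26), (-26, 26)) = 74.2496
d((27, -26), (-29, 29)) = 78.492
d((27, -26), (21, 1)) = 27.6586
d((-23, -25), (9, 18)) = 53.6004
d((-23, -25), (-26, 26)) = 51.0882
d((-23, -25), (-29, 29)) = 54.3323
d((-23, -25), (21, 1)) = 51.1077
d((9, 18), (-26, 26)) = 35.9026
d((9, 18), (-29, 29)) = 39.5601
d((9, 18), (21, 1)) = 20.8087
d((-26, 26), (-29, 29)) = 4.2426 <-- minimum
d((-26, 26), (21, 1)) = 53.2353
d((-29, 29), (21, 1)) = 57.3062

Closest pair: (-26, 26) and (-29, 29) with distance 4.2426

The closest pair is (-26, 26) and (-29, 29) with Euclidean distance 4.2426. For 8 points, brute-force pairwise comparison is shown above. For large n, the divide-and-conquer algorithm (sort by x, recurse on halves, check the dividing strip) achieves O(n log n).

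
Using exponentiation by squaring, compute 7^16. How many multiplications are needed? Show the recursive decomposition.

Computing 7^16 by squaring (build up from 7^1; each line after the first costs one multiplication):

7^1 = 7
7^2 = (7^1)^2 = 7^2 = 49
7^4 = (7^2)^2 = 49^2 = 2401
7^8 = (7^4)^2 = 2401^2 = 5764801
7^16 = (7^8)^2 = 5764801^2 = 33232930569601

Result: 33232930569601
Multiplications needed: 4 (4 lines after 7^1)

7^16 = 33232930569601. Using exponentiation by squaring, this requires 4 multiplications. The key idea: if the exponent is even, square the half-power; if odd, multiply by the base once.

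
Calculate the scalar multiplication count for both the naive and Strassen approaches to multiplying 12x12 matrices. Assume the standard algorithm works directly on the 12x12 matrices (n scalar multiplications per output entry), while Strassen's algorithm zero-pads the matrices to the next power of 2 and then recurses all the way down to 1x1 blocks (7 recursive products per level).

Matrix multiplication for 12x12 matrices:

Strassen's algorithm requires power-of-2 dimensions. Pad 12x12 to 16x16 (next power of 2).

Standard algorithm: 12^3 = 1728 multiplications
Strassen's algorithm: 7^(log2(16)) = 7^4 = 2401 multiplications
Difference: 1728 - 2401 = -673 (Strassen uses MORE here due to padding overhead — for small or just-over-power-of-2 n, padding can outweigh the per-level savings)

Standard: 1728 multiplications (12^3). Strassen: 2401 multiplications (7^4, after padding to 16x16). Strassen reduces 8 recursive multiplications to 7 at each level.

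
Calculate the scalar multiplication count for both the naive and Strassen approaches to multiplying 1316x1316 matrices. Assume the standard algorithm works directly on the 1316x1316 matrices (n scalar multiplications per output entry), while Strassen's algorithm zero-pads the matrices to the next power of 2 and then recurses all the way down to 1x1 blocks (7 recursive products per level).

Matrix multiplication for 1316x1316 matrices:

Strassen's algorithm requires power-of-2 dimensions. Pad 1316x1316 to 2048x2048 (next power of 2).

Standard algorithm: 1316^3 = 2279122496 multiplications
Strassen's algorithm: 7^(log2(2048)) = 7^11 = 1977326743 multiplications
Savings: 2279122496 - 1977326743 = 301795753 multiplications

Standard: 2279122496 multiplications (1316^3). Strassen: 1977326743 multiplications (7^11, after padding to 2048x2048). Strassen reduces 8 recursive multiplications to 7 at each level.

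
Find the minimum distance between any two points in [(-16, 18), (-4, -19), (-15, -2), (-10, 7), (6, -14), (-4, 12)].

Computing all pairwise distances among 6 points:

d((-16, 18), (-4, -19)) = 38.8973
d((-16, 18), (-15, -2)) = 20.025
d((-16, 18), (-10, 7)) = 12.53
d((-16, 18), (6, -14)) = 38.833
d((-16, 18), (-4, 12)) = 13.4164
d((-4, -19), (-15, -2)) = 20.2485
d((-4, -19), (-10, 7)) = 26.6833
d((-4, -19), (6, -14)) = 11.1803
d((-4, -19), (-4, 12)) = 31.0
d((-15, -2), (-10, 7)) = 10.2956
d((-15, -2), (6, -14)) = 24.1868
d((-15, -2), (-4, 12)) = 17.8045
d((-10, 7), (6, -14)) = 26.4008
d((-10, 7), (-4, 12)) = 7.8102 <-- minimum
d((6, -14), (-4, 12)) = 27.8568

Closest pair: (-10, 7) and (-4, 12) with distance 7.8102

The closest pair is (-10, 7) and (-4, 12) with Euclidean distance 7.8102. For 6 points, brute-force pairwise comparison is shown above. For large n, the divide-and-conquer algorithm (sort by x, recurse on halves, check the dividing strip) achieves O(n log n).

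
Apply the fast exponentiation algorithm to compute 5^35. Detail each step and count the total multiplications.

Computing 5^35 by squaring (build up from 5^1; each line after the first costs one multiplication):

5^1 = 5
5^2 = (5^1)^2 = 5^2 = 25
5^4 = (5^2)^2 = 25^2 = 625
5^8 = (5^4)^2 = 625^2 = 390625
5^16 = (5^8)^2 = 390625^2 = 152587890625
5^17 = 5 * 5^16 = 5 * 152587890625 = 762939453125
5^34 = (5^17)^2 = 762939453125^2 = 582076609134674072265625
5^35 = 5 * 5^34 = 5 * 582076609134674072265625 = 2910383045673370361328125

Result: 2910383045673370361328125
Multiplications needed: 7 (7 lines after 5^1)

5^35 = 2910383045673370361328125. Using exponentiation by squaring, this requires 7 multiplications. The key idea: if the exponent is even, square the half-power; if odd, multiply by the base once.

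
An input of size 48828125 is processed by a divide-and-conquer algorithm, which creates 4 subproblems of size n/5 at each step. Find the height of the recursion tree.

For divide and conquer with division factor 5:

Problem sizes at each level:
Level 0: 48828125
Level 1: 9765625
Level 2: 1953125
Level 3: 390625
Level 4: 78125
Level 5: 15625
Level 6: 3125
Level 7: 625
Level 8: 125
Level 9: 25
Level 10: 5
Level 11: 1

The root is level 0 and the size-1 base case is level 11 (the tree spans levels 0 through 11, i.e. 12 levels counting the root), so the depth is the number of divisions: log_5(48828125) = 11

The recursion tree depth is log_5(48828125) = 11. At each level, the problem size is divided by 5, so it takes 11 divisions to reduce to a base case of size 1. The algorithm makes 4 recursive calls at each level.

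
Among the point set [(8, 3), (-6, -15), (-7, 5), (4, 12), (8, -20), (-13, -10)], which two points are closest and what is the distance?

Computing all pairwise distances among 6 points:

d((8, 3), (-6, -15)) = 22.8035
d((8, 3), (-7, 5)) = 15.1327
d((8, 3), (4, 12)) = 9.8489
d((8, 3), (8, -20)) = 23.0
d((8, 3), (-13, -10)) = 24.6982
d((-6, -15), (-7, 5)) = 20.025
d((-6, -15), (4, 12)) = 28.7924
d((-6, -15), (8, -20)) = 14.8661
d((-6, -15), (-13, -10)) = 8.6023 <-- minimum
d((-7, 5), (4, 12)) = 13.0384
d((-7, 5), (8, -20)) = 29.1548
d((-7, 5), (-13, -10)) = 16.1555
d((4, 12), (8, -20)) = 32.249
d((4, 12), (-13, -10)) = 27.8029
d((8, -20), (-13, -10)) = 23.2594

Closest pair: (-6, -15) and (-13, -10) with distance 8.6023

The closest pair is (-6, -15) and (-13, -10) with Euclidean distance 8.6023. For 6 points, brute-force pairwise comparison is shown above. For large n, the divide-and-conquer algorithm (sort by x, recurse on halves, check the dividing strip) achieves O(n log n).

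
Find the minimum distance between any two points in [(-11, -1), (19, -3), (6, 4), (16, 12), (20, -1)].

Computing all pairwise distances among 5 points:

d((-11, -1), (19, -3)) = 30.0666
d((-11, -1), (6, 4)) = 17.72
d((-11, -1), (16, 12)) = 29.9666
d((-11, -1), (20, -1)) = 31.0
d((19, -3), (6, 4)) = 14.7648
d((19, -3), (16, 12)) = 15.2971
d((19, -3), (20, -1)) = 2.2361 <-- minimum
d((6, 4), (16, 12)) = 12.8062
d((6, 4), (20, -1)) = 14.8661
d((16, 12), (20, -1)) = 13.6015

Closest pair: (19, -3) and (20, -1) with distance 2.2361

The closest pair is (19, -3) and (20, -1) with Euclidean distance 2.2361. For 5 points, brute-force pairwise comparison is shown above. For large n, the divide-and-conquer algorithm (sort by x, recurse on halves, check the dividing strip) achieves O(n log n).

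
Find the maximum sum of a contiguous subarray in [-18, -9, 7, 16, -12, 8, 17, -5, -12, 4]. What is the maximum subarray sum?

Using Kadane's algorithm on [-18, -9, 7, 16, -12, 8, 17, -5, -12, 4]:

Scanning through the array:
Position 1 (value -9): max_ending_here = -9, max_so_far = -9
Position 2 (value 7): max_ending_here = 7, max_so_far = 7
Position 3 (value 16): max_ending_here = 23, max_so_far = 23
Position 4 (value -12): max_ending_here = 11, max_so_far = 23
Position 5 (value 8): max_ending_here = 19, max_so_far = 23
Position 6 (value 17): max_ending_here = 36, max_so_far = 36
Position 7 (value -5): max_ending_here = 31, max_so_far = 36
Position 8 (value -12): max_ending_here = 19, max_so_far = 36
Position 9 (value 4): max_ending_here = 23, max_so_far = 36

Maximum subarray: [7, 16, -12, 8, 17]
Maximum sum: 36

The maximum subarray is [7, 16, -12, 8, 17] with sum 36. This subarray runs from index 2 to index 6.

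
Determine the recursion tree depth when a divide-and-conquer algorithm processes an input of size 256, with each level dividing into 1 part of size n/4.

For divide and conquer with division factor 4:

Problem sizes at each level:
Level 0: 256
Level 1: 64
Level 2: 16
Level 3: 4
Level 4: 1

The root is level 0 and the size-1 base case is level 4 (the tree spans levels 0 through 4, i.e. 5 levels counting the root), so the depth is the number of divisions: log_4(256) = 4

The recursion tree depth is log_4(256) = 4. At each level, the problem size is divided by 4, so it takes 4 divisions to reduce to a base case of size 1. The algorithm makes 1 recursive call at each level.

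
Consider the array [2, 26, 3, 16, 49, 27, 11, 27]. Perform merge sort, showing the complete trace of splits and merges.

Merge sort trace:

Split: [2, 26, 3, 16, 49, 27, 11, 27] -> [2, 26, 3, 16] and [49, 27, 11, 27]
  Split: [2, 26, 3, 16] -> [2, 26] and [3, 16]
    Split: [2, 26] -> [2] and [26]
    Merge: [2] + [26] -> [2, 26]
    Split: [3, 16] -> [3] and [16]
    Merge: [3] + [16] -> [3, 16]
  Merge: [2, 26] + [3, 16] -> [2, 3, 16, 26]
  Split: [49, 27, 11, 27] -> [49, 27] and [11, 27]
    Split: [49, 27] -> [49] and [27]
    Merge: [49] + [27] -> [27, 49]
    Split: [11, 27] -> [11] and [27]
    Merge: [11] + [27] -> [11, 27]
  Merge: [27, 49] + [11, 27] -> [11, 27, 27, 49]
Merge: [2, 3, 16, 26] + [11, 27, 27, 49] -> [2, 3, 11, 16, 26, 27, 27, 49]

Final sorted array: [2, 3, 11, 16, 26, 27, 27, 49]

The merge sort proceeds by recursively splitting the array and merging sorted halves.
After all merges, the sorted array is [2, 3, 11, 16, 26, 27, 27, 49].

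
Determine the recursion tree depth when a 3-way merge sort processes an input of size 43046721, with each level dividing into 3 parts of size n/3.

For divide and conquer with division factor 3:

Problem sizes at each level:
Level 0: 43046721
Level 1: 14348907
Level 2: 4782969
Level 3: 1594323
Level 4: 531441
Level 5: 177147
Level 6: 59049
Level 7: 19683
Level 8: 6561
Level 9: 2187
Level 10: 729
Level 11: 243
Level 12: 81
Level 13: 27
Level 14: 9
Level 15: 3
Level 16: 1

The root is level 0 and the size-1 base case is level 16 (the tree spans levels 0 through 16, i.e. 17 levels counting the root), so the depth is the number of divisions: log_3(43046721) = 16

The recursion tree depth is log_3(43046721) = 16. At each level, the problem size is divided by 3, so it takes 16 divisions to reduce to a base case of size 1. The algorithm makes 3 recursive calls at each level.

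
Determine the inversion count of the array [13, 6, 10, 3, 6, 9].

Finding inversions in [13, 6, 10, 3, 6, 9]:

(0, 1): arr[0]=13 > arr[1]=6
(0, 2): arr[0]=13 > arr[2]=10
(0, 3): arr[0]=13 > arr[3]=3
(0, 4): arr[0]=13 > arr[4]=6
(0, 5): arr[0]=13 > arr[5]=9
(1, 3): arr[1]=6 > arr[3]=3
(2, 3): arr[2]=10 > arr[3]=3
(2, 4): arr[2]=10 > arr[4]=6
(2, 5): arr[2]=10 > arr[5]=9

Total inversions: 9

The array has 9 inversion(s): (0,1), (0,2), (0,3), (0,4), (0,5), (1,3), (2,3), (2,4), (2,5). Each pair (i,j) satisfies i < j and arr[i] > arr[j].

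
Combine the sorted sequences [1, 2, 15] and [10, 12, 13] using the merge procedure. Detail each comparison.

Merging process:

Compare 1 vs 10: take 1 from left. Merged: [1]
Compare 2 vs 10: take 2 from left. Merged: [1, 2]
Compare 15 vs 10: take 10 from right. Merged: [1, 2, 10]
Compare 15 vs 12: take 12 from right. Merged: [1, 2, 10, 12]
Compare 15 vs 13: take 13 from right. Merged: [1, 2, 10, 12, 13]
Append remaining from left: [15]. Merged: [1, 2, 10, 12, 13, 15]

Final merged array: [1, 2, 10, 12, 13, 15]
Total comparisons: 5

The merged array is [1, 2, 10, 12, 13, 15], requiring 5 comparisons. The merge step runs in O(n) time where n is the total number of elements.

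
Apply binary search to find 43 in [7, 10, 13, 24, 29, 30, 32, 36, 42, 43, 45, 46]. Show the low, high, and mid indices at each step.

Binary search for 43 in [7, 10, 13, 24, 29, 30, 32, 36, 42, 43, 45, 46]:

lo=0, hi=11, mid=5, arr[mid]=30 -> 30 < 43, search right half
lo=6, hi=11, mid=8, arr[mid]=42 -> 42 < 43, search right half
lo=9, hi=11, mid=10, arr[mid]=45 -> 45 > 43, search left half
lo=9, hi=9, mid=9, arr[mid]=43 -> Found target at index 9!

Binary search finds 43 at index 9 after 4 comparisons. The search repeatedly halves the search space by comparing with the middle element.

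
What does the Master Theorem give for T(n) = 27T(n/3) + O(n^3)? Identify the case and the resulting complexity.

Master Theorem for T(n) = 27T(n/3) + O(n^3):

a = 27, b = 3, c = 3
log_b(a) = log_3(27) = 3.0000

Case 2: c = 3 = log_3(27) = 3.0000
T(n) = O(n^3 log n) = O(n^3 log n)

For T(n) = 27T(n/3) + O(n^3): log_3(27) = 3.0000. This is Case 2 of the Master Theorem (c = log_b(a), equal work at all levels), giving O(n^3 log n).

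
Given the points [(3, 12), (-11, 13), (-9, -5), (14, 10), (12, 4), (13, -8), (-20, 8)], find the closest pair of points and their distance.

Computing all pairwise distances among 7 points:

d((3, 12), (-11, 13)) = 14.0357
d((3, 12), (-9, -5)) = 20.8087
d((3, 12), (14, 10)) = 11.1803
d((3, 12), (12, 4)) = 12.0416
d((3, 12), (13, -8)) = 22.3607
d((3, 12), (-20, 8)) = 23.3452
d((-11, 13), (-9, -5)) = 18.1108
d((-11, 13), (14, 10)) = 25.1794
d((-11, 13), (12, 4)) = 24.6982
d((-11, 13), (13, -8)) = 31.8904
d((-11, 13), (-20, 8)) = 10.2956
d((-9, -5), (14, 10)) = 27.4591
d((-9, -5), (12, 4)) = 22.8473
d((-9, -5), (13, -8)) = 22.2036
d((-9, -5), (-20, 8)) = 17.0294
d((14, 10), (12, 4)) = 6.3246 <-- minimum
d((14, 10), (13, -8)) = 18.0278
d((14, 10), (-20, 8)) = 34.0588
d((12, 4), (13, -8)) = 12.0416
d((12, 4), (-20, 8)) = 32.249
d((13, -8), (-20, 8)) = 36.6742

Closest pair: (14, 10) and (12, 4) with distance 6.3246

The closest pair is (14, 10) and (12, 4) with Euclidean distance 6.3246. For 7 points, brute-force pairwise comparison is shown above. For large n, the divide-and-conquer algorithm (sort by x, recurse on halves, check the dividing strip) achieves O(n log n).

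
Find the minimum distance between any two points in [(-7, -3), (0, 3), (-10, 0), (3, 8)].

Computing all pairwise distances among 4 points:

d((-7, -3), (0, 3)) = 9.2195
d((-7, -3), (-10, 0)) = 4.2426 <-- minimum
d((-7, -3), (3, 8)) = 14.8661
d((0, 3), (-10, 0)) = 10.4403
d((0, 3), (3, 8)) = 5.831
d((-10, 0), (3, 8)) = 15.2643

Closest pair: (-7, -3) and (-10, 0) with distance 4.2426

The closest pair is (-7, -3) and (-10, 0) with Euclidean distance 4.2426. For 4 points, brute-force pairwise comparison is shown above. For large n, the divide-and-conquer algorithm (sort by x, recurse on halves, check the dividing strip) achieves O(n log n).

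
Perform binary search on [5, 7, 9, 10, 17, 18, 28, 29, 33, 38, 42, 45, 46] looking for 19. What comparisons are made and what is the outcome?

Binary search for 19 in [5, 7, 9, 10, 17, 18, 28, 29, 33, 38, 42, 45, 46]:

lo=0, hi=12, mid=6, arr[mid]=28 -> 28 > 19, search left half
lo=0, hi=5, mid=2, arr[mid]=9 -> 9 < 19, search right half
lo=3, hi=5, mid=4, arr[mid]=17 -> 17 < 19, search right half
lo=5, hi=5, mid=5, arr[mid]=18 -> 18 < 19, search right half
lo=6 > hi=5, target 19 not found

Binary search determines that 19 is not in the array after 4 comparisons. The search space was exhausted without finding the target.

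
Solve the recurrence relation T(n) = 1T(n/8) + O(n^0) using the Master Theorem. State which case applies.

Master Theorem for T(n) = 1T(n/8) + O(n^0):

a = 1, b = 8, c = 0
log_b(a) = log_8(1) = 0.0000

Case 2: c = 0 = log_8(1) = 0.0000
T(n) = O(n^0 log n) = O(log n)

For T(n) = 1T(n/8) + O(n^0): log_8(1) = 0.0000. This is Case 2 of the Master Theorem (c = log_b(a), equal work at all levels), giving O(log n).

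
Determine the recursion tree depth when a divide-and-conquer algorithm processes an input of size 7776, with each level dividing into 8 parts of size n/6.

For divide and conquer with division factor 6:

Problem sizes at each level:
Level 0: 7776
Level 1: 1296
Level 2: 216
Level 3: 36
Level 4: 6
Level 5: 1

The root is level 0 and the size-1 base case is level 5 (the tree spans levels 0 through 5, i.e. 6 levels counting the root), so the depth is the number of divisions: log_6(7776) = 5

The recursion tree depth is log_6(7776) = 5. At each level, the problem size is divided by 6, so it takes 5 divisions to reduce to a base case of size 1. The algorithm makes 8 recursive calls at each level.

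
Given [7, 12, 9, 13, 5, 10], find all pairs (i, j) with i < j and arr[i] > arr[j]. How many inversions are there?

Finding inversions in [7, 12, 9, 13, 5, 10]:

(0, 4): arr[0]=7 > arr[4]=5
(1, 2): arr[1]=12 > arr[2]=9
(1, 4): arr[1]=12 > arr[4]=5
(1, 5): arr[1]=12 > arr[5]=10
(2, 4): arr[2]=9 > arr[4]=5
(3, 4): arr[3]=13 > arr[4]=5
(3, 5): arr[3]=13 > arr[5]=10

Total inversions: 7

The array has 7 inversion(s): (0,4), (1,2), (1,4), (1,5), (2,4), (3,4), (3,5). Each pair (i,j) satisfies i < j and arr[i] > arr[j].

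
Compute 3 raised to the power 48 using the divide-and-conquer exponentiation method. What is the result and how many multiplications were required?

Computing 3^48 by squaring (build up from 3^1; each line after the first costs one multiplication):

3^1 = 3
3^2 = (3^1)^2 = 3^2 = 9
3^3 = 3 * 3^2 = 3 * 9 = 27
3^6 = (3^3)^2 = 27^2 = 729
3^12 = (3^6)^2 = 729^2 = 531441
3^24 = (3^12)^2 = 531441^2 = 282429536481
3^48 = (3^24)^2 = 282429536481^2 = 79766443076872509863361

Result: 79766443076872509863361
Multiplications needed: 6 (6 lines after 3^1)

3^48 = 79766443076872509863361. Using exponentiation by squaring, this requires 6 multiplications. The key idea: if the exponent is even, square the half-power; if odd, multiply by the base once.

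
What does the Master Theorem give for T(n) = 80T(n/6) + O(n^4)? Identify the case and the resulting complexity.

Master Theorem for T(n) = 80T(n/6) + O(n^4):

a = 80, b = 6, c = 4
log_b(a) = log_6(80) = 2.4457

Case 3: c = 4 > log_6(80) = 2.4457
T(n) = O(n^4) = O(n^4)

For T(n) = 80T(n/6) + O(n^4): log_6(80) = 2.4457. This is Case 3 of the Master Theorem (c > log_b(a), work dominated by root), giving O(n^4).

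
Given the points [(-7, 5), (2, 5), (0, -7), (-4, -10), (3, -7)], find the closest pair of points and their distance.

Computing all pairwise distances among 5 points:

d((-7, 5), (2, 5)) = 9.0
d((-7, 5), (0, -7)) = 13.8924
d((-7, 5), (-4, -10)) = 15.2971
d((-7, 5), (3, -7)) = 15.6205
d((2, 5), (0, -7)) = 12.1655
d((2, 5), (-4, -10)) = 16.1555
d((2, 5), (3, -7)) = 12.0416
d((0, -7), (-4, -10)) = 5.0
d((0, -7), (3, -7)) = 3.0 <-- minimum
d((-4, -10), (3, -7)) = 7.6158

Closest pair: (0, -7) and (3, -7) with distance 3.0

The closest pair is (0, -7) and (3, -7) with Euclidean distance 3.0. For 5 points, brute-force pairwise comparison is shown above. For large n, the divide-and-conquer algorithm (sort by x, recurse on halves, check the dividing strip) achieves O(n log n).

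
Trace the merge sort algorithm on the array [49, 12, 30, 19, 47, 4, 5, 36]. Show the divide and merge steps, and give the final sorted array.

Merge sort trace:

Split: [49, 12, 30, 19, 47, 4, 5, 36] -> [49, 12, 30, 19] and [47, 4, 5, 36]
  Split: [49, 12, 30, 19] -> [49, 12] and [30, 19]
    Split: [49, 12] -> [49] and [12]
    Merge: [49] + [12] -> [12, 49]
    Split: [30, 19] -> [30] and [19]
    Merge: [30] + [19] -> [19, 30]
  Merge: [12, 49] + [19, 30] -> [12, 19, 30, 49]
  Split: [47, 4, 5, 36] -> [47, 4] and [5, 36]
    Split: [47, 4] -> [47] and [4]
    Merge: [47] + [4] -> [4, 47]
    Split: [5, 36] -> [5] and [36]
    Merge: [5] + [36] -> [5, 36]
  Merge: [4, 47] + [5, 36] -> [4, 5, 36, 47]
Merge: [12, 19, 30, 49] + [4, 5, 36, 47] -> [4, 5, 12, 19, 30, 36, 47, 49]

Final sorted array: [4, 5, 12, 19, 30, 36, 47, 49]

The merge sort proceeds by recursively splitting the array and merging sorted halves.
After all merges, the sorted array is [4, 5, 12, 19, 30, 36, 47, 49].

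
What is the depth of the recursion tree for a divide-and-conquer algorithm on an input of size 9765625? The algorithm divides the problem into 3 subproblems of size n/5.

For divide and conquer with division factor 5:

Problem sizes at each level:
Level 0: 9765625
Level 1: 1953125
Level 2: 390625
Level 3: 78125
Level 4: 15625
Level 5: 3125
Level 6: 625
Level 7: 125
Level 8: 25
Level 9: 5
Level 10: 1

The root is level 0 and the size-1 base case is level 10 (the tree spans levels 0 through 10, i.e. 11 levels counting the root), so the depth is the number of divisions: log_5(9765625) = 10

The recursion tree depth is log_5(9765625) = 10. At each level, the problem size is divided by 5, so it takes 10 divisions to reduce to a base case of size 1. The algorithm makes 3 recursive calls at each level.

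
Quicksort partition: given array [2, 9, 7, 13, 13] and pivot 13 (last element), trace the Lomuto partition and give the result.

Lomuto partition with pivot = 13:

Initial array: [2, 9, 7, 13, 13]

arr[0]=2 <= 13: swap with position 0, array becomes [2, 9, 7, 13, 13]
arr[1]=9 <= 13: swap with position 1, array becomes [2, 9, 7, 13, 13]
arr[2]=7 <= 13: swap with position 2, array becomes [2, 9, 7, 13, 13]
arr[3]=13 <= 13: swap with position 3, array becomes [2, 9, 7, 13, 13]

Place pivot at position 4: [2, 9, 7, 13, 13]
Pivot position: 4

After partitioning with pivot 13, the array becomes [2, 9, 7, 13, 13]. The pivot is placed at index 4. All elements to the left of the pivot are <= 13, and all elements to the right are > 13.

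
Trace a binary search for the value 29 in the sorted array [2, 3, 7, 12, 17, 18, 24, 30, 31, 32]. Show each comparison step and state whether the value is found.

Binary search for 29 in [2, 3, 7, 12, 17, 18, 24, 30, 31, 32]:

lo=0, hi=9, mid=4, arr[mid]=17 -> 17 < 29, search right half
lo=5, hi=9, mid=7, arr[mid]=30 -> 30 > 29, search left half
lo=5, hi=6, mid=5, arr[mid]=18 -> 18 < 29, search right half
lo=6, hi=6, mid=6, arr[mid]=24 -> 24 < 29, search right half
lo=7 > hi=6, target 29 not found

Binary search determines that 29 is not in the array after 4 comparisons. The search space was exhausted without finding the target.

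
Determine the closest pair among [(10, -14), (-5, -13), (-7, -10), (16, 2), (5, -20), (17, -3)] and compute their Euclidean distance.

Computing all pairwise distances among 6 points:

d((10, -14), (-5, -13)) = 15.0333
d((10, -14), (-7, -10)) = 17.4642
d((10, -14), (16, 2)) = 17.088
d((10, -14), (5, -20)) = 7.8102
d((10, -14), (17, -3)) = 13.0384
d((-5, -13), (-7, -10)) = 3.6056 <-- minimum
d((-5, -13), (16, 2)) = 25.807
d((-5, -13), (5, -20)) = 12.2066
d((-5, -13), (17, -3)) = 24.1661
d((-7, -10), (16, 2)) = 25.9422
d((-7, -10), (5, -20)) = 15.6205
d((-7, -10), (17, -3)) = 25.0
d((16, 2), (5, -20)) = 24.5967
d((16, 2), (17, -3)) = 5.099
d((5, -20), (17, -3)) = 20.8087

Closest pair: (-5, -13) and (-7, -10) with distance 3.6056

The closest pair is (-5, -13) and (-7, -10) with Euclidean distance 3.6056. For 6 points, brute-force pairwise comparison is shown above. For large n, the divide-and-conquer algorithm (sort by x, recurse on halves, check the dividing strip) achieves O(n log n).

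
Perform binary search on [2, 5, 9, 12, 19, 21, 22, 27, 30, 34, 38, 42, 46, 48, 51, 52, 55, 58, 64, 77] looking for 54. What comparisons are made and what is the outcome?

Binary search for 54 in [2, 5, 9, 12, 19, 21, 22, 27, 30, 34, 38, 42, 46, 48, 51, 52, 55, 58, 64, 77]:

lo=0, hi=19, mid=9, arr[mid]=34 -> 34 < 54, search right half
lo=10, hi=19, mid=14, arr[mid]=51 -> 51 < 54, search right half
lo=15, hi=19, mid=17, arr[mid]=58 -> 58 > 54, search left half
lo=15, hi=16, mid=15, arr[mid]=52 -> 52 < 54, search right half
lo=16, hi=16, mid=16, arr[mid]=55 -> 55 > 54, search left half
lo=16 > hi=15, target 54 not found

Binary search determines that 54 is not in the array after 5 comparisons. The search space was exhausted without finding the target.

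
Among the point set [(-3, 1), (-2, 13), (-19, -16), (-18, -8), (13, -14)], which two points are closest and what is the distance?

Computing all pairwise distances among 5 points:

d((-3, 1), (-2, 13)) = 12.0416
d((-3, 1), (-19, -16)) = 23.3452
d((-3, 1), (-18, -8)) = 17.4929
d((-3, 1), (13, -14)) = 21.9317
d((-2, 13), (-19, -16)) = 33.6155
d((-2, 13), (-18, -8)) = 26.4008
d((-2, 13), (13, -14)) = 30.8869
d((-19, -16), (-18, -8)) = 8.0623 <-- minimum
d((-19, -16), (13, -14)) = 32.0624
d((-18, -8), (13, -14)) = 31.5753

Closest pair: (-19, -16) and (-18, -8) with distance 8.0623

The closest pair is (-19, -16) and (-18, -8) with Euclidean distance 8.0623. For 5 points, brute-force pairwise comparison is shown above. For large n, the divide-and-conquer algorithm (sort by x, recurse on halves, check the dividing strip) achieves O(n log n).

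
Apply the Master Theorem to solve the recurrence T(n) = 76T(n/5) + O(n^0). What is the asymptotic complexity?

Master Theorem for T(n) = 76T(n/5) + O(n^0):

a = 76, b = 5, c = 0
log_b(a) = log_5(76) = 2.6908

Case 1: c = 0 < log_5(76) = 2.6908
T(n) = O(n^(log_5 76))

For T(n) = 76T(n/5) + O(n^0): log_5(76) = 2.6908. This is Case 1 of the Master Theorem (c < log_b(a), work dominated by leaves), giving O(n^(log_5 76)).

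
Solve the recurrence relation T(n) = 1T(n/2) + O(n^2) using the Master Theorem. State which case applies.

Master Theorem for T(n) = 1T(n/2) + O(n^2):

a = 1, b = 2, c = 2
log_b(a) = log_2(1) = 0.0000

Case 3: c = 2 > log_2(1) = 0.0000
T(n) = O(n^2) = O(n^2)

For T(n) = 1T(n/2) + O(n^2): log_2(1) = 0.0000. This is Case 3 of the Master Theorem (c > log_b(a), work dominated by root), giving O(n^2).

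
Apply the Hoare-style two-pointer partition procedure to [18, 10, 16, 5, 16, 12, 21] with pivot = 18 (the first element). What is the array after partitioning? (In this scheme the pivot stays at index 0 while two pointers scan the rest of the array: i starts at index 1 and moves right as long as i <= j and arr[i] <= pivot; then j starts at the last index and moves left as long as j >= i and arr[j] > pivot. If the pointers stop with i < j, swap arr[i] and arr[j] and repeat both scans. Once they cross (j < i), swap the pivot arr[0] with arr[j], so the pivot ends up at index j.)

Hoare-style two-pointer partition with pivot = 18:

Initial array: [18, 10, 16, 5, 16, 12, 21]

Pointers start at i = 1, j = 6.
i ends at 6, j ends at 5: the pointers have crossed (j < i), so scanning stops.

Swap pivot arr[0] with arr[5] to place pivot at position 5: [12, 10, 16, 5, 16, 18, 21]
Pivot position: 5

After partitioning with pivot 18, the array becomes [12, 10, 16, 5, 16, 18, 21]. The pivot is placed at index 5. All elements to the left of the pivot are <= 18, and all elements to the right are > 18.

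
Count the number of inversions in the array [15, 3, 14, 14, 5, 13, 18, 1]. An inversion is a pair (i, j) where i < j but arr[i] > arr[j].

Finding inversions in [15, 3, 14, 14, 5, 13, 18, 1]:

(0, 1): arr[0]=15 > arr[1]=3
(0, 2): arr[0]=15 > arr[2]=14
(0, 3): arr[0]=15 > arr[3]=14
(0, 4): arr[0]=15 > arr[4]=5
(0, 5): arr[0]=15 > arr[5]=13
(0, 7): arr[0]=15 > arr[7]=1
(1, 7): arr[1]=3 > arr[7]=1
(2, 4): arr[2]=14 > arr[4]=5
(2, 5): arr[2]=14 > arr[5]=13
(2, 7): arr[2]=14 > arr[7]=1
(3, 4): arr[3]=14 > arr[4]=5
(3, 5): arr[3]=14 > arr[5]=13
(3, 7): arr[3]=14 > arr[7]=1
(4, 7): arr[4]=5 > arr[7]=1
(5, 7): arr[5]=13 > arr[7]=1
(6, 7): arr[6]=18 > arr[7]=1

Total inversions: 16

The array has 16 inversion(s): (0,1), (0,2), (0,3), (0,4), (0,5), (0,7), (1,7), (2,4), (2,5), (2,7), (3,4), (3,5), (3,7), (4,7), (5,7), (6,7). Each pair (i,j) satisfies i < j and arr[i] > arr[j].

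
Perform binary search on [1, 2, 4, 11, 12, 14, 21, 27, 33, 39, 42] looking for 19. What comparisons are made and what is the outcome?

Binary search for 19 in [1, 2, 4, 11, 12, 14, 21, 27, 33, 39, 42]:

lo=0, hi=10, mid=5, arr[mid]=14 -> 14 < 19, search right half
lo=6, hi=10, mid=8, arr[mid]=33 -> 33 > 19, search left half
lo=6, hi=7, mid=6, arr[mid]=21 -> 21 > 19, search left half
lo=6 > hi=5, target 19 not found

Binary search determines that 19 is not in the array after 3 comparisons. The search space was exhausted without finding the target.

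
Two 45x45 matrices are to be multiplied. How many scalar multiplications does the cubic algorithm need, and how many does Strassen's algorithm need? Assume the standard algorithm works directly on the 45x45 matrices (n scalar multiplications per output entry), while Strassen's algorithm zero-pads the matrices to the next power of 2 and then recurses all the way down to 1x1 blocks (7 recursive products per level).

Matrix multiplication for 45x45 matrices:

Strassen's algorithm requires power-of-2 dimensions. Pad 45x45 to 64x64 (next power of 2).

Standard algorithm: 45^3 = 91125 multiplications
Strassen's algorithm: 7^(log2(64)) = 7^6 = 117649 multiplications
Difference: 91125 - 117649 = -26524 (Strassen uses MORE here due to padding overhead — for small or just-over-power-of-2 n, padding can outweigh the per-level savings)

Standard: 91125 multiplications (45^3). Strassen: 117649 multiplications (7^6, after padding to 64x64). Strassen reduces 8 recursive multiplications to 7 at each level.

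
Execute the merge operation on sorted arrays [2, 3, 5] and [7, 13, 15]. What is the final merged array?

Merging process:

Compare 2 vs 7: take 2 from left. Merged: [2]
Compare 3 vs 7: take 3 from left. Merged: [2, 3]
Compare 5 vs 7: take 5 from left. Merged: [2, 3, 5]
Append remaining from right: [7, 13, 15]. Merged: [2, 3, 5, 7, 13, 15]

Final merged array: [2, 3, 5, 7, 13, 15]
Total comparisons: 3

The merged array is [2, 3, 5, 7, 13, 15], requiring 3 comparisons. The merge step runs in O(n) time where n is the total number of elements.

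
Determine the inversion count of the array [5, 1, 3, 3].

Finding inversions in [5, 1, 3, 3]:

(0, 1): arr[0]=5 > arr[1]=1
(0, 2): arr[0]=5 > arr[2]=3
(0, 3): arr[0]=5 > arr[3]=3

Total inversions: 3

The array has 3 inversion(s): (0,1), (0,2), (0,3). Each pair (i,j) satisfies i < j and arr[i] > arr[j].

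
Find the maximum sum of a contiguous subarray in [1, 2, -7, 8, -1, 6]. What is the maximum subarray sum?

Using Kadane's algorithm on [1, 2, -7, 8, -1, 6]:

Scanning through the array:
Position 1 (value 2): max_ending_here = 3, max_so_far = 3
Position 2 (value -7): max_ending_here = -4, max_so_far = 3
Position 3 (value 8): max_ending_here = 8, max_so_far = 8
Position 4 (value -1): max_ending_here = 7, max_so_far = 8
Position 5 (value 6): max_ending_here = 13, max_so_far = 13

Maximum subarray: [8, -1, 6]
Maximum sum: 13

The maximum subarray is [8, -1, 6] with sum 13. This subarray runs from index 3 to index 5.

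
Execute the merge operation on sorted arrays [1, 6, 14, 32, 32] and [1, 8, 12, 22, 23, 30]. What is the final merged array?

Merging process:

Compare 1 vs 1: take 1 from left. Merged: [1]
Compare 6 vs 1: take 1 from right. Merged: [1, 1]
Compare 6 vs 8: take 6 from left. Merged: [1, 1, 6]
Compare 14 vs 8: take 8 from right. Merged: [1, 1, 6, 8]
Compare 14 vs 12: take 12 from right. Merged: [1, 1, 6, 8, 12]
Compare 14 vs 22: take 14 from left. Merged: [1, 1, 6, 8, 12, 14]
Compare 32 vs 22: take 22 from right. Merged: [1, 1, 6, 8, 12, 14, 22]
Compare 32 vs 23: take 23 from right. Merged: [1, 1, 6, 8, 12, 14, 22, 23]
Compare 32 vs 30: take 30 from right. Merged: [1, 1, 6, 8, 12, 14, 22, 23, 30]
Append remaining from left: [32, 32]. Merged: [1, 1, 6, 8, 12, 14, 22, 23, 30, 32, 32]

Final merged array: [1, 1, 6, 8, 12, 14, 22, 23, 30, 32, 32]
Total comparisons: 9

The merged array is [1, 1, 6, 8, 12, 14, 22, 23, 30, 32, 32], requiring 9 comparisons. The merge step runs in O(n) time where n is the total number of elements.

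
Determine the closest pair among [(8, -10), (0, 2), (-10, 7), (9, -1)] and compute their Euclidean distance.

Computing all pairwise distances among 4 points:

d((8, -10), (0, 2)) = 14.4222
d((8, -10), (-10, 7)) = 24.7588
d((8, -10), (9, -1)) = 9.0554 <-- minimum
d((0, 2), (-10, 7)) = 11.1803
d((0, 2), (9, -1)) = 9.4868
d((-10, 7), (9, -1)) = 20.6155

Closest pair: (8, -10) and (9, -1) with distance 9.0554

The closest pair is (8, -10) and (9, -1) with Euclidean distance 9.0554. For 4 points, brute-force pairwise comparison is shown above. For large n, the divide-and-conquer algorithm (sort by x, recurse on halves, check the dividing strip) achieves O(n log n).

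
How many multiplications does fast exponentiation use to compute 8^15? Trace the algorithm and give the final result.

Computing 8^15 by squaring (build up from 8^1; each line after the first costs one multiplication):

8^1 = 8
8^2 = (8^1)^2 = 8^2 = 64
8^3 = 8 * 8^2 = 8 * 64 = 512
8^6 = (8^3)^2 = 512^2 = 262144
8^7 = 8 * 8^6 = 8 * 262144 = 2097152
8^14 = (8^7)^2 = 2097152^2 = 4398046511104
8^15 = 8 * 8^14 = 8 * 4398046511104 = 35184372088832

Result: 35184372088832
Multiplications needed: 6 (6 lines after 8^1)

8^15 = 35184372088832. Using exponentiation by squaring, this requires 6 multiplications. The key idea: if the exponent is even, square the half-power; if odd, multiply by the base once.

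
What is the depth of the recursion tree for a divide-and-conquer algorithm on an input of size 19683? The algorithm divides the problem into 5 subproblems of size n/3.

For divide and conquer with division factor 3:

Problem sizes at each level:
Level 0: 19683
Level 1: 6561
Level 2: 2187
Level 3: 729
Level 4: 243
Level 5: 81
Level 6: 27
Level 7: 9
Level 8: 3
Level 9: 1

The root is level 0 and the size-1 base case is level 9 (the tree spans levels 0 through 9, i.e. 10 levels counting the root), so the depth is the number of divisions: log_3(19683) = 9

The recursion tree depth is log_3(19683) = 9. At each level, the problem size is divided by 3, so it takes 9 divisions to reduce to a base case of size 1. The algorithm makes 5 recursive calls at each level.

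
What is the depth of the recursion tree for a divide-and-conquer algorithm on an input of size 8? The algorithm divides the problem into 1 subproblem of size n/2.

For divide and conquer with division factor 2:

Problem sizes at each level:
Level 0: 8
Level 1: 4
Level 2: 2
Level 3: 1

The root is level 0 and the size-1 base case is level 3 (the tree spans levels 0 through 3, i.e. 4 levels counting the root), so the depth is the number of divisions: log_2(8) = 3

The recursion tree depth is log_2(8) = 3. At each level, the problem size is divided by 2, so it takes 3 divisions to reduce to a base case of size 1. The algorithm makes 1 recursive call at each level.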